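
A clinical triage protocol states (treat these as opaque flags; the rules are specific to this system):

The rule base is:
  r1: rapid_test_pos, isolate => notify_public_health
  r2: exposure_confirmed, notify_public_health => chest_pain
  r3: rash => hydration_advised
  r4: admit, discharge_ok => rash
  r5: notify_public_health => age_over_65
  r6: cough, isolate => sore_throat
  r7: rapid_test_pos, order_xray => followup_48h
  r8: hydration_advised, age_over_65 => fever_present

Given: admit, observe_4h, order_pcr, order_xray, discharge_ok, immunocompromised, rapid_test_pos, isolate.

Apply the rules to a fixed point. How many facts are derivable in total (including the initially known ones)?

14

Round 1 — r1, r4, r7, derive notify_public_health, rash, followup_48h.
Round 2 — r3, r5, derive hydration_advised, age_over_65.
Round 3 — r8, derive fever_present.
Closure: {admit, age_over_65, discharge_ok, fever_present, followup_48h, hydration_advised, immunocompromised, isolate, notify_public_health, observe_4h, order_pcr, order_xray, rapid_test_pos, rash} — 14 facts.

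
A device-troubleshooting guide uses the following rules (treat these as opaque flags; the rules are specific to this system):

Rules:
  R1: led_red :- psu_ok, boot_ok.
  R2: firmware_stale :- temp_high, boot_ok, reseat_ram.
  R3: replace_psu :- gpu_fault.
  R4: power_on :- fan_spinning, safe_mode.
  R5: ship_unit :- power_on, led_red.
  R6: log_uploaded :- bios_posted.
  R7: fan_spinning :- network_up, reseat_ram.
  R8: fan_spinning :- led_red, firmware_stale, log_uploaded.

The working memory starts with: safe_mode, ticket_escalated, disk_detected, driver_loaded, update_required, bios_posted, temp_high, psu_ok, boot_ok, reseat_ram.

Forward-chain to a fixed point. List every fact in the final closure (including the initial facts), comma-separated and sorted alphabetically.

[1] R1 [led_red :- psu_ok, boot_ok.]; R2 [firmware_stale :- temp_high, boot_ok, reseat_ram.]; R6 [log_uploaded :- bios_posted.]. ⇒ new: led_red, firmware_stale, log_uploaded.
[2] R8 [fan_spinning :- led_red, firmware_stale, log_uploaded.]. ⇒ new: fan_spinning.
[3] R4 [power_on :- fan_spinning, safe_mode.]. ⇒ new: power_on.
[4] R5 [ship_unit :- power_on, led_red.]. ⇒ new: ship_unit.

bios_posted, boot_ok, disk_detected, driver_loaded, fan_spinning, firmware_stale, led_red, log_uploaded, power_on, psu_ok, reseat_ram, safe_mode, ship_unit, temp_high, ticket_escalated, update_required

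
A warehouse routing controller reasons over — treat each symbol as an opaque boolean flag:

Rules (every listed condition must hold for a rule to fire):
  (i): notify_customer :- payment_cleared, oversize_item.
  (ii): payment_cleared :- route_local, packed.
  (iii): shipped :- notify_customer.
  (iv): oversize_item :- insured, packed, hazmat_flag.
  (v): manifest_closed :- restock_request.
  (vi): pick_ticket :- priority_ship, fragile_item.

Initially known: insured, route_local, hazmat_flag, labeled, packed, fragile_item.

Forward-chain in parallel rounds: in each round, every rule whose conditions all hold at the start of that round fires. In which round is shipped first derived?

Round 1 fires (ii), (iv), giving payment_cleared, oversize_item.
Round 2 fires (i), giving notify_customer.
Round 3 fires (iii), giving shipped.
shipped first appears in round 3.

3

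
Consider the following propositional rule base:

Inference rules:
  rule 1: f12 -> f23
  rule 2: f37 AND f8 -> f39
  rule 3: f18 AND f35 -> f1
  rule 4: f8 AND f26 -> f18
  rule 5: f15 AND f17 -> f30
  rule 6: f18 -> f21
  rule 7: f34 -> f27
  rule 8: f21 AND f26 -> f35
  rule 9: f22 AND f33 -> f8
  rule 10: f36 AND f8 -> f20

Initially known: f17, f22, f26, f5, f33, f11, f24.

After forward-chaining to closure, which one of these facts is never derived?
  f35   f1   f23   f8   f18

f23

Round 1 — rule 9, derive f8.
Round 2 — rule 4, derive f18.
Round 3 — rule 6, derive f21.
Round 4 — rule 8, derive f35.
Round 5 — rule 3, derive f1.
Derived: f18 (round 2), f1 (round 5), f8 (round 1), f35 (round 4). f23 never appears in any round.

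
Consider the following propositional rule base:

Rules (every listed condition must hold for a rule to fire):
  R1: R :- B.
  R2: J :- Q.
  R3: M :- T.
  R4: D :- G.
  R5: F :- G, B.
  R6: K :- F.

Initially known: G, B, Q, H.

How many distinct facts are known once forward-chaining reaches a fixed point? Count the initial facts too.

Round 1: R1 [R :- B.]; R2 [J :- Q.]; R4 [D :- G.]; R5 [F :- G, B.]. New: R, J, D, F.
Round 2: R6 [K :- F.]. New: K.
Closure: {B, D, F, G, H, J, K, Q, R} — 9 facts.

9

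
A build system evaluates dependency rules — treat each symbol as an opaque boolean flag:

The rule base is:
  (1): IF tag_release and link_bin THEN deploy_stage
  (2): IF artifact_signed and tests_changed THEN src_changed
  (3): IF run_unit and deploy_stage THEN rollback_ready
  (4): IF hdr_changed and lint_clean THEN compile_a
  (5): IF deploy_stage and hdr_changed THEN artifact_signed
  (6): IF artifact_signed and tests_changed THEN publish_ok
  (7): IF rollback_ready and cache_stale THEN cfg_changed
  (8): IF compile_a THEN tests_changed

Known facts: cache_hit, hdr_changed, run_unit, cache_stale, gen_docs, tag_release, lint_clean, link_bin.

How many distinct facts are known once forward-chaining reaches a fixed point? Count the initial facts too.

Round 1 — (1), (4), derive deploy_stage, compile_a.
Round 2 — (3), (5), (8), derive rollback_ready, artifact_signed, tests_changed.
Round 3 — (2), (6), (7), derive src_changed, publish_ok, cfg_changed.
Closure: {artifact_signed, cache_hit, cache_stale, cfg_changed, compile_a, deploy_stage, gen_docs, hdr_changed, link_bin, lint_clean, publish_ok, rollback_ready, run_unit, src_changed, tag_release, tests_changed} — 16 facts.

16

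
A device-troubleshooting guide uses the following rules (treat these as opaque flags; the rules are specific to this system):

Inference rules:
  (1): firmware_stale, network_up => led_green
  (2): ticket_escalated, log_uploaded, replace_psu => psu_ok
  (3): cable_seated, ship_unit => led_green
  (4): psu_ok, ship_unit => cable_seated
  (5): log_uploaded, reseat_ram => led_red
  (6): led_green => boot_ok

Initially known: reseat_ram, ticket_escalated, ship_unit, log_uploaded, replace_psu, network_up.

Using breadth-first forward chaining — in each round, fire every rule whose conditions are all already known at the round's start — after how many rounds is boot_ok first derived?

4

Round 1: (2) [ticket_escalated, log_uploaded, replace_psu => psu_ok]; (5) [log_uploaded, reseat_ram => led_red]. Adds psu_ok, led_red.
Round 2: (4) [psu_ok, ship_unit => cable_seated]. Adds cable_seated.
Round 3: (3) [cable_seated, ship_unit => led_green]. Adds led_green.
Round 4: (6) [led_green => boot_ok]. Adds boot_ok.
boot_ok first appears in round 4.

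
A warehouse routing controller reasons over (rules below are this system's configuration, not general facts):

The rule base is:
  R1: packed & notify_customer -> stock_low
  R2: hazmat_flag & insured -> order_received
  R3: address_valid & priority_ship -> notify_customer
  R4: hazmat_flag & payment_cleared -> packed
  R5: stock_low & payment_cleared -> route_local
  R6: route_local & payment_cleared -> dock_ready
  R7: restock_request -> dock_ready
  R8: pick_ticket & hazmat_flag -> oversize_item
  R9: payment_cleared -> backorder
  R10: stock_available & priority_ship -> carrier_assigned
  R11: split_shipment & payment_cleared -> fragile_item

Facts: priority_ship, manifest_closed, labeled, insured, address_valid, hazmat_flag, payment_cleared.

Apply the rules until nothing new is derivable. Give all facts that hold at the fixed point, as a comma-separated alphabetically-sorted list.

address_valid, backorder, dock_ready, hazmat_flag, insured, labeled, manifest_closed, notify_customer, order_received, packed, payment_cleared, priority_ship, route_local, stock_low

Round 1: R2 [hazmat_flag & insured -> order_received]; R3 [address_valid & priority_ship -> notify_customer]; R4 [hazmat_flag & payment_cleared -> packed]; R9 [payment_cleared -> backorder]. Adds order_received, notify_customer, packed, backorder.
Round 2: R1 [packed & notify_customer -> stock_low]. Adds stock_low.
Round 3: R5 [stock_low & payment_cleared -> route_local]. Adds route_local.
Round 4: R6 [route_local & payment_cleared -> dock_ready]. Adds dock_ready.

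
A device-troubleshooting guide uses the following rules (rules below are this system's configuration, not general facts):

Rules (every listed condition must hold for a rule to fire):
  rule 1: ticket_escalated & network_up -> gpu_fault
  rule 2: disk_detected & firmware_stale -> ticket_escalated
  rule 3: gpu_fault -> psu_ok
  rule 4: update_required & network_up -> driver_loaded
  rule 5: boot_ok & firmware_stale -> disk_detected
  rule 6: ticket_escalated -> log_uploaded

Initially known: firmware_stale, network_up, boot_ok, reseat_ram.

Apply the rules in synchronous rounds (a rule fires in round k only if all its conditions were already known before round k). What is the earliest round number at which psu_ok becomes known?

4

Round 1: rule 5 [boot_ok & firmware_stale -> disk_detected]. New: disk_detected.
Round 2: rule 2 [disk_detected & firmware_stale -> ticket_escalated]. New: ticket_escalated.
Round 3: rule 1 [ticket_escalated & network_up -> gpu_fault]; rule 6 [ticket_escalated -> log_uploaded]. New: gpu_fault, log_uploaded.
Round 4: rule 3 [gpu_fault -> psu_ok]. New: psu_ok.
psu_ok first appears in round 4.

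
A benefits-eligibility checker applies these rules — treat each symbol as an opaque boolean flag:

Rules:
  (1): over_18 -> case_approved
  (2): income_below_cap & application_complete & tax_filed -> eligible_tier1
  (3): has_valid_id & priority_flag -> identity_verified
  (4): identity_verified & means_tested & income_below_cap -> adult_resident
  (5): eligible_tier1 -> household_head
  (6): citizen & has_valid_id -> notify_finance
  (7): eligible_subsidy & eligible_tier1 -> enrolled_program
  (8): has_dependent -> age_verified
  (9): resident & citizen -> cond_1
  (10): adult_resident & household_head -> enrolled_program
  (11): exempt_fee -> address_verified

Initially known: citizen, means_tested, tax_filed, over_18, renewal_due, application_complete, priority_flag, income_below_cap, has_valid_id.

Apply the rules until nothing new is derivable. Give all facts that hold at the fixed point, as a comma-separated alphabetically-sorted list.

[1] (1) [over_18 -> case_approved]; (2) [income_below_cap & application_complete & tax_filed -> eligible_tier1]; (3) [has_valid_id & priority_flag -> identity_verified]; (6) [citizen & has_valid_id -> notify_finance]. ⇒ new: case_approved, eligible_tier1, identity_verified, notify_finance.
[2] (4) [identity_verified & means_tested & income_below_cap -> adult_resident]; (5) [eligible_tier1 -> household_head]. ⇒ new: adult_resident, household_head.
[3] (10) [adult_resident & household_head -> enrolled_program]. ⇒ new: enrolled_program.

adult_resident, application_complete, case_approved, citizen, eligible_tier1, enrolled_program, has_valid_id, household_head, identity_verified, income_below_cap, means_tested, notify_finance, over_18, priority_flag, renewal_due, tax_filed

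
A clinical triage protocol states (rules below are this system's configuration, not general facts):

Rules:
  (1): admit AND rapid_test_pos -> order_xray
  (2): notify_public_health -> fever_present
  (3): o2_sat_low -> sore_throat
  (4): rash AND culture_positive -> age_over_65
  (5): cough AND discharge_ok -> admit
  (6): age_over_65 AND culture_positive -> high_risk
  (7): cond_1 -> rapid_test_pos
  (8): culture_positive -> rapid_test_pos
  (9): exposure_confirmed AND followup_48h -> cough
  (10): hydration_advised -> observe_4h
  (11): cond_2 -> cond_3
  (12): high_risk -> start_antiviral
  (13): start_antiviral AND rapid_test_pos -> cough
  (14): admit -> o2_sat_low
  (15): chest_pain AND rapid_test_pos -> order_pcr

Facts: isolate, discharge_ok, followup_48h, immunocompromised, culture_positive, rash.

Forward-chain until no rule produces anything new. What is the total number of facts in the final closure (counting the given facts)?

15

Round 1: (4) [rash AND culture_positive -> age_over_65]; (8) [culture_positive -> rapid_test_pos]. Adds age_over_65, rapid_test_pos.
Round 2: (6) [age_over_65 AND culture_positive -> high_risk]. Adds high_risk.
Round 3: (12) [high_risk -> start_antiviral]. Adds start_antiviral.
Round 4: (13) [start_antiviral AND rapid_test_pos -> cough]. Adds cough.
Round 5: (5) [cough AND discharge_ok -> admit]. Adds admit.
Round 6: (1) [admit AND rapid_test_pos -> order_xray]; (14) [admit -> o2_sat_low]. Adds order_xray, o2_sat_low.
Round 7: (3) [o2_sat_low -> sore_throat]. Adds sore_throat.
Closure: {admit, age_over_65, cough, culture_positive, discharge_ok, followup_48h, high_risk, immunocompromised, isolate, o2_sat_low, order_xray, rapid_test_pos, rash, sore_throat, start_antiviral} — 15 facts.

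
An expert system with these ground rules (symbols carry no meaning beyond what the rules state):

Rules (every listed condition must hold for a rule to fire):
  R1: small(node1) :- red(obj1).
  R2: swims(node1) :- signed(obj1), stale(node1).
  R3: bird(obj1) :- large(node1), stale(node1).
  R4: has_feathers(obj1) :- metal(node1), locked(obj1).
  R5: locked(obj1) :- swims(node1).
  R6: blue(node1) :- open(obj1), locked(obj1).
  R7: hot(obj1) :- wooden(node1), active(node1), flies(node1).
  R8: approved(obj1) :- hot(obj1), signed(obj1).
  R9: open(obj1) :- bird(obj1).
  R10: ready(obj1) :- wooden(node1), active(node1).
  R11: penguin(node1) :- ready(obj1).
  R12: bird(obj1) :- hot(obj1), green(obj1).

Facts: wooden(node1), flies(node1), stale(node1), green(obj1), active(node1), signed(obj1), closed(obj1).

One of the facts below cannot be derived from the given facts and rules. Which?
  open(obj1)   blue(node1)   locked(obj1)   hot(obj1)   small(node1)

Round 1: R2 [swims(node1) :- signed(obj1), stale(node1).]; R7 [hot(obj1) :- wooden(node1), active(node1), flies(node1).]; R10 [ready(obj1) :- wooden(node1), active(node1).]. New: swims(node1), hot(obj1), ready(obj1).
Round 2: R5 [locked(obj1) :- swims(node1).]; R8 [approved(obj1) :- hot(obj1), signed(obj1).]; R11 [penguin(node1) :- ready(obj1).]; R12 [bird(obj1) :- hot(obj1), green(obj1).]. New: locked(obj1), approved(obj1), penguin(node1), bird(obj1).
Round 3: R9 [open(obj1) :- bird(obj1).]. New: open(obj1).
Round 4: R6 [blue(node1) :- open(obj1), locked(obj1).]. New: blue(node1).
Derived: open(obj1) (round 3), hot(obj1) (round 1), locked(obj1) (round 2), blue(node1) (round 4). small(node1) never appears in any round.

small(node1)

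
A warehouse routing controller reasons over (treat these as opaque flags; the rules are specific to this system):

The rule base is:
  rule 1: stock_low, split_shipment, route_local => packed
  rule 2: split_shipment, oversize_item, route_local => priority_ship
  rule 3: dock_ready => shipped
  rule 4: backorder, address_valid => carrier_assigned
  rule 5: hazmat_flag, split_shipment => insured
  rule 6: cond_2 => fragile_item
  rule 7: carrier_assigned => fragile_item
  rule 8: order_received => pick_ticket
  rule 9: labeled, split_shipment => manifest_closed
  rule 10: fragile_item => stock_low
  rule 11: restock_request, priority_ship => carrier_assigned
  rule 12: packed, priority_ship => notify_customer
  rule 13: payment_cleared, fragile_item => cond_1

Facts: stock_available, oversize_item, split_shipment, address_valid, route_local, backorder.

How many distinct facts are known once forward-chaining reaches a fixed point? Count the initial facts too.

12

Round 1: rule 2 [split_shipment, oversize_item, route_local => priority_ship]; rule 4 [backorder, address_valid => carrier_assigned]. Adds priority_ship, carrier_assigned.
Round 2: rule 7 [carrier_assigned => fragile_item]. Adds fragile_item.
Round 3: rule 10 [fragile_item => stock_low]. Adds stock_low.
Round 4: rule 1 [stock_low, split_shipment, route_local => packed]. Adds packed.
Round 5: rule 12 [packed, priority_ship => notify_customer]. Adds notify_customer.
Closure: {address_valid, backorder, carrier_assigned, fragile_item, notify_customer, oversize_item, packed, priority_ship, route_local, split_shipment, stock_available, stock_low} — 12 facts.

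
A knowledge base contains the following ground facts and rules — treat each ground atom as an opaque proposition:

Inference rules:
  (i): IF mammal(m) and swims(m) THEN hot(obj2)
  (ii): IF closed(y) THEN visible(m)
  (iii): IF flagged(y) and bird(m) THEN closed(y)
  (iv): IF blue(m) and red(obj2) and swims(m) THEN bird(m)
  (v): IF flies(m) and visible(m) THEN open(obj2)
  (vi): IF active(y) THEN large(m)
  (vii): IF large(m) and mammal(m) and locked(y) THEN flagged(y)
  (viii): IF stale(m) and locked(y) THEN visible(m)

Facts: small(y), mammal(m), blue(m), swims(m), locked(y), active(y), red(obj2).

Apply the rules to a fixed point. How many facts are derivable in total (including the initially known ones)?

Round 1 — (i), (iv), (vi), derive hot(obj2), bird(m), large(m).
Round 2 — (vii), derive flagged(y).
Round 3 — (iii), derive closed(y).
Round 4 — (ii), derive visible(m).
Closure: {active(y), bird(m), blue(m), closed(y), flagged(y), hot(obj2), large(m), locked(y), mammal(m), red(obj2), small(y), swims(m), visible(m)} — 13 facts.

13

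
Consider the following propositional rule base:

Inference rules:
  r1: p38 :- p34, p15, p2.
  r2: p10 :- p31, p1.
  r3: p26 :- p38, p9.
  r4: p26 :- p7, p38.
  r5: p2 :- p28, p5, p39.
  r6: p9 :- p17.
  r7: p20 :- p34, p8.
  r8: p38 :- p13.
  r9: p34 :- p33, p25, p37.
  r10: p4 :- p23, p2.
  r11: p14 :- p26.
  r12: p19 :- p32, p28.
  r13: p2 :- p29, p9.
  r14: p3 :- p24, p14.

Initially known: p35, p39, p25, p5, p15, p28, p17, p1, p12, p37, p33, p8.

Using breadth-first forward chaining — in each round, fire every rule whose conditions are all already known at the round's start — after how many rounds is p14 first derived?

Round 1 — r5, r6, r9, derive p2, p9, p34.
Round 2 — r1, r7, derive p38, p20.
Round 3 — r3, derive p26.
Round 4 — r11, derive p14.
p14 first appears in round 4.

4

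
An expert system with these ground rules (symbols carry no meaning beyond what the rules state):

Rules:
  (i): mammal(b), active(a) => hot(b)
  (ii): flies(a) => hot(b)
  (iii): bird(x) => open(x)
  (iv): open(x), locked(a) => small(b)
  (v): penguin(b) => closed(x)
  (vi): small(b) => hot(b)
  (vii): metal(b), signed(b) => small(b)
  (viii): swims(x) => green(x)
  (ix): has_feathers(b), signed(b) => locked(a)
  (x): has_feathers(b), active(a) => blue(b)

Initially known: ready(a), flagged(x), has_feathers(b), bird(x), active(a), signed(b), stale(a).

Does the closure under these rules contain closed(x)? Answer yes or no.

Round 1: (iii) [bird(x) => open(x)]; (ix) [has_feathers(b), signed(b) => locked(a)]; (x) [has_feathers(b), active(a) => blue(b)]. New: open(x), locked(a), blue(b).
Round 2: (iv) [open(x), locked(a) => small(b)]. New: small(b).
Round 3: (vi) [small(b) => hot(b)]. New: hot(b).
Fixed point reached. closed(x) is concluded only by (v); (v) needs penguin(b) (never derived).

no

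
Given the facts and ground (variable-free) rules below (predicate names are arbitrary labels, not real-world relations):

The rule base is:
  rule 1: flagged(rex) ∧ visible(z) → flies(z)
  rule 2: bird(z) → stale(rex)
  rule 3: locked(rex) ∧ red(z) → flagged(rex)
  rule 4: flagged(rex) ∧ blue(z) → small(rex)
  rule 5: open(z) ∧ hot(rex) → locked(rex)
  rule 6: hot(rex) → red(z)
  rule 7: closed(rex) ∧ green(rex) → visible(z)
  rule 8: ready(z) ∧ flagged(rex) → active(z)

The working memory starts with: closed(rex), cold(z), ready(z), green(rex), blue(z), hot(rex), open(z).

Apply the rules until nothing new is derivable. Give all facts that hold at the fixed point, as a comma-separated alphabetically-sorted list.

Round 1: rule 5 [open(z) ∧ hot(rex) → locked(rex)]; rule 6 [hot(rex) → red(z)]; rule 7 [closed(rex) ∧ green(rex) → visible(z)]. Adds locked(rex), red(z), visible(z).
Round 2: rule 3 [locked(rex) ∧ red(z) → flagged(rex)]. Adds flagged(rex).
Round 3: rule 1 [flagged(rex) ∧ visible(z) → flies(z)]; rule 4 [flagged(rex) ∧ blue(z) → small(rex)]; rule 8 [ready(z) ∧ flagged(rex) → active(z)]. Adds flies(z), small(rex), active(z).

active(z), blue(z), closed(rex), cold(z), flagged(rex), flies(z), green(rex), hot(rex), locked(rex), open(z), ready(z), red(z), small(rex), visible(z)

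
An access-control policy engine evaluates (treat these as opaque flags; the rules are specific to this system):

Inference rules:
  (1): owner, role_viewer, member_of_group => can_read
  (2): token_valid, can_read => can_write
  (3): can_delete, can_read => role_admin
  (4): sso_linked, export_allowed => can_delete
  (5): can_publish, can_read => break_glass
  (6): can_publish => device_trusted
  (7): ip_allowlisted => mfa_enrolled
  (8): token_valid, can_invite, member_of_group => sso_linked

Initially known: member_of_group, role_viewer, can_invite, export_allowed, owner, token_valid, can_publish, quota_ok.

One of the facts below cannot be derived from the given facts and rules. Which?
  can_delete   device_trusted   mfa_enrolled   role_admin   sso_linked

Round 1 — (1), (6), (8), derive can_read, device_trusted, sso_linked.
Round 2 — (2), (4), (5), derive can_write, can_delete, break_glass.
Round 3 — (3), derive role_admin.
Derived: role_admin (round 3), can_delete (round 2), device_trusted (round 1), sso_linked (round 1). mfa_enrolled never appears in any round.

mfa_enrolled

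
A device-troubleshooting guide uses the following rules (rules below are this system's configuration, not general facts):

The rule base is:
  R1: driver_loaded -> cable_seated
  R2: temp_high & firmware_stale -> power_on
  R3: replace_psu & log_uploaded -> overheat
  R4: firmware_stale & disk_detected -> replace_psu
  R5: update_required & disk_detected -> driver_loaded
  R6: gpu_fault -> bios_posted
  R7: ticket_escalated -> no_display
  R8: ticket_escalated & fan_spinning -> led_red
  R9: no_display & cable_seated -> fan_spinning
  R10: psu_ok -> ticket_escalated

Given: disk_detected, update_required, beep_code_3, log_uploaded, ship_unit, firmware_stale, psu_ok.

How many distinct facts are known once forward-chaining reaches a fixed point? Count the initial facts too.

15

Round 1: R4 [firmware_stale & disk_detected -> replace_psu]; R5 [update_required & disk_detected -> driver_loaded]; R10 [psu_ok -> ticket_escalated]. Adds replace_psu, driver_loaded, ticket_escalated.
Round 2: R1 [driver_loaded -> cable_seated]; R3 [replace_psu & log_uploaded -> overheat]; R7 [ticket_escalated -> no_display]. Adds cable_seated, overheat, no_display.
Round 3: R9 [no_display & cable_seated -> fan_spinning]. Adds fan_spinning.
Round 4: R8 [ticket_escalated & fan_spinning -> led_red]. Adds led_red.
Closure: {beep_code_3, cable_seated, disk_detected, driver_loaded, fan_spinning, firmware_stale, led_red, log_uploaded, no_display, overheat, psu_ok, replace_psu, ship_unit, ticket_escalated, update_required} — 15 facts.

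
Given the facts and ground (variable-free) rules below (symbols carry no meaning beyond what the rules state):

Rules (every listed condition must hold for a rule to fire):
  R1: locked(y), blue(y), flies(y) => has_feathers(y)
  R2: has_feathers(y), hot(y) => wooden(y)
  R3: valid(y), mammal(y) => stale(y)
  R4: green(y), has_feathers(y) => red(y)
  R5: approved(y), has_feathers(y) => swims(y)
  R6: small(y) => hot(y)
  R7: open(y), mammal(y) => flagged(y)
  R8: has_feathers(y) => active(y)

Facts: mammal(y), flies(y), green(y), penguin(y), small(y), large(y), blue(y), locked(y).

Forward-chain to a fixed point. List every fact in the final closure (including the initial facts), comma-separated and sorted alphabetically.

active(y), blue(y), flies(y), green(y), has_feathers(y), hot(y), large(y), locked(y), mammal(y), penguin(y), red(y), small(y), wooden(y)

Round 1: R1 [locked(y), blue(y), flies(y) => has_feathers(y)]; R6 [small(y) => hot(y)]. New: has_feathers(y), hot(y).
Round 2: R2 [has_feathers(y), hot(y) => wooden(y)]; R4 [green(y), has_feathers(y) => red(y)]; R8 [has_feathers(y) => active(y)]. New: wooden(y), red(y), active(y).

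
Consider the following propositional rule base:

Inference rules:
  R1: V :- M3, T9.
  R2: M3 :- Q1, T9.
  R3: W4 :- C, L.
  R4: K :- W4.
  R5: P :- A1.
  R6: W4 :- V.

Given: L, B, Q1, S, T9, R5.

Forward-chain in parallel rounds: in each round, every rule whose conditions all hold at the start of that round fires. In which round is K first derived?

4

Round 1: R2 [M3 :- Q1, T9.]. Adds M3.
Round 2: R1 [V :- M3, T9.]. Adds V.
Round 3: R6 [W4 :- V.]. Adds W4.
Round 4: R4 [K :- W4.]. Adds K.
K first appears in round 4.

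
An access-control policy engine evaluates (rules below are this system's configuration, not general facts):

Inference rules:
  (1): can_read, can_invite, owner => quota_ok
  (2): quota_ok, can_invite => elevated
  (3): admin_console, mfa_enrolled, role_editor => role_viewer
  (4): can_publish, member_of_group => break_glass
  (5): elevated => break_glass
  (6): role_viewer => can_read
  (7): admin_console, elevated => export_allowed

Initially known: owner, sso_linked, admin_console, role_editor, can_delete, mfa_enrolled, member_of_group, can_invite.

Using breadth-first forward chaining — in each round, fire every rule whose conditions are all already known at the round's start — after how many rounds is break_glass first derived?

5

Round 1 fires (3), giving role_viewer.
Round 2 fires (6), giving can_read.
Round 3 fires (1), giving quota_ok.
Round 4 fires (2), giving elevated.
Round 5 fires (5), (7), giving break_glass, export_allowed.
break_glass first appears in round 5.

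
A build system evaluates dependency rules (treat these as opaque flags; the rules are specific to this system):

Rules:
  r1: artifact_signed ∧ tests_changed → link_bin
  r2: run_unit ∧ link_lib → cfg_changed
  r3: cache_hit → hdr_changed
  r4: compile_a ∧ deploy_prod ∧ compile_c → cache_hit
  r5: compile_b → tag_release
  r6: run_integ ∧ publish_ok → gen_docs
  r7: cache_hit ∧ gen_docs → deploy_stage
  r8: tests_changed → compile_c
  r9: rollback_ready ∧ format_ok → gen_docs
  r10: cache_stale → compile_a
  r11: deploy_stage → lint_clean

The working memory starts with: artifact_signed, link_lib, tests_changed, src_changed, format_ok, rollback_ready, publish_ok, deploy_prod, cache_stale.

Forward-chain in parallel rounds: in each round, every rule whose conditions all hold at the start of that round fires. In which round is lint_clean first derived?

4

Round 1: r1 [artifact_signed ∧ tests_changed → link_bin]; r8 [tests_changed → compile_c]; r9 [rollback_ready ∧ format_ok → gen_docs]; r10 [cache_stale → compile_a]. New: link_bin, compile_c, gen_docs, compile_a.
Round 2: r4 [compile_a ∧ deploy_prod ∧ compile_c → cache_hit]. New: cache_hit.
Round 3: r3 [cache_hit → hdr_changed]; r7 [cache_hit ∧ gen_docs → deploy_stage]. New: hdr_changed, deploy_stage.
Round 4: r11 [deploy_stage → lint_clean]. New: lint_clean.
lint_clean first appears in round 4.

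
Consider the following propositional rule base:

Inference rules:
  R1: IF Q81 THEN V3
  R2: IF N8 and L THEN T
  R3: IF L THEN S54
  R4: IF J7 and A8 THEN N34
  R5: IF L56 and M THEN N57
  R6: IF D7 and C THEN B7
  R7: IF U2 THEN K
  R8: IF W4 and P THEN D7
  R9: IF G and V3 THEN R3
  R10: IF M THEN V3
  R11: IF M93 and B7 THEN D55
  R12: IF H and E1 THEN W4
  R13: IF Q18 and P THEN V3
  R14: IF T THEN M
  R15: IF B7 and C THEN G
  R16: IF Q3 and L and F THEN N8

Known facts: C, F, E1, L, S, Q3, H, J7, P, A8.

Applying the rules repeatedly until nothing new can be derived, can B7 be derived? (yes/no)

Round 1: R3 [IF L THEN S54]; R4 [IF J7 and A8 THEN N34]; R12 [IF H and E1 THEN W4]; R16 [IF Q3 and L and F THEN N8]. New: S54, N34, W4, N8.
Round 2: R2 [IF N8 and L THEN T]; R8 [IF W4 and P THEN D7]. New: T, D7.
Round 3: R6 [IF D7 and C THEN B7]; R14 [IF T THEN M]. New: B7, M.
Round 4: R10 [IF M THEN V3]; R15 [IF B7 and C THEN G]. New: V3, G.
Round 5: R9 [IF G and V3 THEN R3]. New: R3.
B7 appears in round 3, so it is derivable.

yes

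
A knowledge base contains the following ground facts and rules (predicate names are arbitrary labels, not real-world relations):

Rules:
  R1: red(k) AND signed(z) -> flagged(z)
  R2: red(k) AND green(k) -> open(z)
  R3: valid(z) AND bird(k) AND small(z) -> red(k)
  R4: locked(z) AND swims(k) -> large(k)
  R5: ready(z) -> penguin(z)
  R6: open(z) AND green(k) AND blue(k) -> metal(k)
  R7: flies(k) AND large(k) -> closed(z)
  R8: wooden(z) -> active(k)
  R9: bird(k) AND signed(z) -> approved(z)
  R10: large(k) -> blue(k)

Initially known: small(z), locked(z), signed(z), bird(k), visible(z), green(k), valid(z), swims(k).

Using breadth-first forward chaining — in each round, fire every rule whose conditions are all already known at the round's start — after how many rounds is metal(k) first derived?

Round 1 — R3, R4, R9, derive red(k), large(k), approved(z).
Round 2 — R1, R2, R10, derive flagged(z), open(z), blue(k).
Round 3 — R6, derive metal(k).
metal(k) first appears in round 3.

3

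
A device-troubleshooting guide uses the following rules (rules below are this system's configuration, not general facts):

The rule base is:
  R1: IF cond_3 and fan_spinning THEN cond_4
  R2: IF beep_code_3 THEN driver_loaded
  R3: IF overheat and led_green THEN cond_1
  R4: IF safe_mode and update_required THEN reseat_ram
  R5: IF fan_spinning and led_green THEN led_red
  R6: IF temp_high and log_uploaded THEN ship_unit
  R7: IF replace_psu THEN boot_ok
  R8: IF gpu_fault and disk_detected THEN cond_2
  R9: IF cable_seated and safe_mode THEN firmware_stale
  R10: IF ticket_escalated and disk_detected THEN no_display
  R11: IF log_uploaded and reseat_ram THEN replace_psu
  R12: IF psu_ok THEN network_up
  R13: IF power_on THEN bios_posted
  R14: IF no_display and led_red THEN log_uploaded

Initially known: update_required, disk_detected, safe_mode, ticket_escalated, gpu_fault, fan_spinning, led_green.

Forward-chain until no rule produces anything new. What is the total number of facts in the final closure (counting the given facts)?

14

Round 1: R4 [IF safe_mode and update_required THEN reseat_ram]; R5 [IF fan_spinning and led_green THEN led_red]; R8 [IF gpu_fault and disk_detected THEN cond_2]; R10 [IF ticket_escalated and disk_detected THEN no_display]. Adds reseat_ram, led_red, cond_2, no_display.
Round 2: R14 [IF no_display and led_red THEN log_uploaded]. Adds log_uploaded.
Round 3: R11 [IF log_uploaded and reseat_ram THEN replace_psu]. Adds replace_psu.
Round 4: R7 [IF replace_psu THEN boot_ok]. Adds boot_ok.
Closure: {boot_ok, cond_2, disk_detected, fan_spinning, gpu_fault, led_green, led_red, log_uploaded, no_display, replace_psu, reseat_ram, safe_mode, ticket_escalated, update_required} — 14 facts.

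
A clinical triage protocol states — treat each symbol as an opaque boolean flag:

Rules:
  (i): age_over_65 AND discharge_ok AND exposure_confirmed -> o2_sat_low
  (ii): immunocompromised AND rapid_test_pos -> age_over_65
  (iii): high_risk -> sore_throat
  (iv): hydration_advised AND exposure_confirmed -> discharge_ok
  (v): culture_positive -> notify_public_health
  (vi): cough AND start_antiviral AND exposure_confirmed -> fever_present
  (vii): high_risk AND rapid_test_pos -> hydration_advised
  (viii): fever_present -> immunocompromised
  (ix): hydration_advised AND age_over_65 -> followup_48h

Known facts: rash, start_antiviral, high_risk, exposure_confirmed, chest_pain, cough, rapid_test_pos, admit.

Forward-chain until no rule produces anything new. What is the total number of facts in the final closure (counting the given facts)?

Round 1: (iii) [high_risk -> sore_throat]; (vi) [cough AND start_antiviral AND exposure_confirmed -> fever_present]; (vii) [high_risk AND rapid_test_pos -> hydration_advised]. Adds sore_throat, fever_present, hydration_advised.
Round 2: (iv) [hydration_advised AND exposure_confirmed -> discharge_ok]; (viii) [fever_present -> immunocompromised]. Adds discharge_ok, immunocompromised.
Round 3: (ii) [immunocompromised AND rapid_test_pos -> age_over_65]. Adds age_over_65.
Round 4: (i) [age_over_65 AND discharge_ok AND exposure_confirmed -> o2_sat_low]; (ix) [hydration_advised AND age_over_65 -> followup_48h]. Adds o2_sat_low, followup_48h.
Closure: {admit, age_over_65, chest_pain, cough, discharge_ok, exposure_confirmed, fever_present, followup_48h, high_risk, hydration_advised, immunocompromised, o2_sat_low, rapid_test_pos, rash, sore_throat, start_antiviral} — 16 facts.

16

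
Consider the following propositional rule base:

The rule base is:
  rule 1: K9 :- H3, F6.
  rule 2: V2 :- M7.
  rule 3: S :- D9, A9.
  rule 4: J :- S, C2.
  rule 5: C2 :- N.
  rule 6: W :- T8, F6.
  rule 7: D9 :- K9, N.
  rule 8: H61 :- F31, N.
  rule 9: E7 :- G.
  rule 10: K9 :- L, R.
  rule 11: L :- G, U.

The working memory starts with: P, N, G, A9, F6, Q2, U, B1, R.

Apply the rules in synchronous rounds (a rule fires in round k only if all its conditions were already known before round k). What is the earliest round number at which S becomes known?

4

[1] rule 5 [C2 :- N.]; rule 9 [E7 :- G.]; rule 11 [L :- G, U.]. ⇒ new: C2, E7, L.
[2] rule 10 [K9 :- L, R.]. ⇒ new: K9.
[3] rule 7 [D9 :- K9, N.]. ⇒ new: D9.
[4] rule 3 [S :- D9, A9.]. ⇒ new: S.
S first appears in round 4.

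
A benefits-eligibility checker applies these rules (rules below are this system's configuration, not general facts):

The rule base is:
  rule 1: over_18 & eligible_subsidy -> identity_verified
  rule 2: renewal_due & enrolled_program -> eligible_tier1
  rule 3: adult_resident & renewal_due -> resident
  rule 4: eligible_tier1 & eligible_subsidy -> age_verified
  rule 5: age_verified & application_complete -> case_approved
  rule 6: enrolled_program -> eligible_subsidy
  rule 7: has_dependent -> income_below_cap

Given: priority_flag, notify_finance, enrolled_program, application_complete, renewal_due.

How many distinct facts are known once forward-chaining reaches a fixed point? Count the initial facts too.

Round 1: rule 2 [renewal_due & enrolled_program -> eligible_tier1]; rule 6 [enrolled_program -> eligible_subsidy]. New: eligible_tier1, eligible_subsidy.
Round 2: rule 4 [eligible_tier1 & eligible_subsidy -> age_verified]. New: age_verified.
Round 3: rule 5 [age_verified & application_complete -> case_approved]. New: case_approved.
Closure: {age_verified, application_complete, case_approved, eligible_subsidy, eligible_tier1, enrolled_program, notify_finance, priority_flag, renewal_due} — 9 facts.

9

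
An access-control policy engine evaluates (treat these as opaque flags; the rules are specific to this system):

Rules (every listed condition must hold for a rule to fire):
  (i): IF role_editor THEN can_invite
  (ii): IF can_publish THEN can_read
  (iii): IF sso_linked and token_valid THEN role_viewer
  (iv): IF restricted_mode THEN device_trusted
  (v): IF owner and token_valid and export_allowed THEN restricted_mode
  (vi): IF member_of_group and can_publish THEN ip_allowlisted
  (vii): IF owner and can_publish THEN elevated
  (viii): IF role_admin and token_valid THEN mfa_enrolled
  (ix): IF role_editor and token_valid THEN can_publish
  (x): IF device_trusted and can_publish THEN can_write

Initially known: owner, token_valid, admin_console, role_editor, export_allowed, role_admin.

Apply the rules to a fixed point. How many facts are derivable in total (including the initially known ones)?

14

Round 1 — (i), (v), (viii), (ix), derive can_invite, restricted_mode, mfa_enrolled, can_publish.
Round 2 — (ii), (iv), (vii), derive can_read, device_trusted, elevated.
Round 3 — (x), derive can_write.
Closure: {admin_console, can_invite, can_publish, can_read, can_write, device_trusted, elevated, export_allowed, mfa_enrolled, owner, restricted_mode, role_admin, role_editor, token_valid} — 14 facts.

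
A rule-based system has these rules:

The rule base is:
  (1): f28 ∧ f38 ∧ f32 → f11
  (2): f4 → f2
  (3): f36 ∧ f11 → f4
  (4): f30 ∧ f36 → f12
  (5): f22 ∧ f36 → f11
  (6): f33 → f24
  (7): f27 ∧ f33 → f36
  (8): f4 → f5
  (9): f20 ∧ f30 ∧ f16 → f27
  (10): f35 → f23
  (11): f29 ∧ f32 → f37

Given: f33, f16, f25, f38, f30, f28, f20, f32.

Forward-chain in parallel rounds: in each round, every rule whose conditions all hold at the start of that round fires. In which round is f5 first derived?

4

Round 1 fires (1), (6), (9), giving f11, f24, f27.
Round 2 fires (7), giving f36.
Round 3 fires (3), (4), giving f4, f12.
Round 4 fires (2), (8), giving f2, f5.
f5 first appears in round 4.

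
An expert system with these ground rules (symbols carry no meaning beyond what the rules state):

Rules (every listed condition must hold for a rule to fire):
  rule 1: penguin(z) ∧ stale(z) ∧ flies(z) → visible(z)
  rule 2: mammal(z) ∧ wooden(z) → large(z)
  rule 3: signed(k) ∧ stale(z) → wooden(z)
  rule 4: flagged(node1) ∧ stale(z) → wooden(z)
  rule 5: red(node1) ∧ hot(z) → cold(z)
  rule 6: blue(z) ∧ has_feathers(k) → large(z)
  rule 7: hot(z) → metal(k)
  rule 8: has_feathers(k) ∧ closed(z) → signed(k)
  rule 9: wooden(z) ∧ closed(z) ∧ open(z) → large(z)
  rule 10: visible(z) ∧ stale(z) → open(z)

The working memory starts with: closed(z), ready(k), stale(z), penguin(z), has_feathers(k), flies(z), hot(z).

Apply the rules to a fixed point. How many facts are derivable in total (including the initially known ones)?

Round 1 fires rule 1, rule 7, rule 8, giving visible(z), metal(k), signed(k).
Round 2 fires rule 3, rule 10, giving wooden(z), open(z).
Round 3 fires rule 9, giving large(z).
Closure: {closed(z), flies(z), has_feathers(k), hot(z), large(z), metal(k), open(z), penguin(z), ready(k), signed(k), stale(z), visible(z), wooden(z)} — 13 facts.

13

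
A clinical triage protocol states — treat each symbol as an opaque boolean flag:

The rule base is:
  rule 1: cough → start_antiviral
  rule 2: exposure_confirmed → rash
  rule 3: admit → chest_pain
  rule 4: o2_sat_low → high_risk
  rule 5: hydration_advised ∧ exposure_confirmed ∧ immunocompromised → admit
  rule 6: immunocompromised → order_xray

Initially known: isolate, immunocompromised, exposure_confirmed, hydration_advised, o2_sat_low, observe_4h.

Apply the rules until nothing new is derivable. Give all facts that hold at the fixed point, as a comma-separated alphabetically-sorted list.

admit, chest_pain, exposure_confirmed, high_risk, hydration_advised, immunocompromised, isolate, o2_sat_low, observe_4h, order_xray, rash

Round 1: rule 2 [exposure_confirmed → rash]; rule 4 [o2_sat_low → high_risk]; rule 5 [hydration_advised ∧ exposure_confirmed ∧ immunocompromised → admit]; rule 6 [immunocompromised → order_xray]. Adds rash, high_risk, admit, order_xray.
Round 2: rule 3 [admit → chest_pain]. Adds chest_pain.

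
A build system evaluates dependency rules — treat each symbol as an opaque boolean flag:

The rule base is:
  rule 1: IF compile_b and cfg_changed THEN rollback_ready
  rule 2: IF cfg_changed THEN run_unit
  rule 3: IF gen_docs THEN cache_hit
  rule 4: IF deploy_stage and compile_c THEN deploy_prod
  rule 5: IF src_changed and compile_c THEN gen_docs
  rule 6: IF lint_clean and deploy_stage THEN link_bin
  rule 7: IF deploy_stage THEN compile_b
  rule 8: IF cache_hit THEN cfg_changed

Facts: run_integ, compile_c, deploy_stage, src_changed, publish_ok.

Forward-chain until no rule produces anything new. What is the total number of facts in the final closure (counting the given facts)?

Round 1: rule 4 [IF deploy_stage and compile_c THEN deploy_prod]; rule 5 [IF src_changed and compile_c THEN gen_docs]; rule 7 [IF deploy_stage THEN compile_b]. New: deploy_prod, gen_docs, compile_b.
Round 2: rule 3 [IF gen_docs THEN cache_hit]. New: cache_hit.
Round 3: rule 8 [IF cache_hit THEN cfg_changed]. New: cfg_changed.
Round 4: rule 1 [IF compile_b and cfg_changed THEN rollback_ready]; rule 2 [IF cfg_changed THEN run_unit]. New: rollback_ready, run_unit.
Closure: {cache_hit, cfg_changed, compile_b, compile_c, deploy_prod, deploy_stage, gen_docs, publish_ok, rollback_ready, run_integ, run_unit, src_changed} — 12 facts.

12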